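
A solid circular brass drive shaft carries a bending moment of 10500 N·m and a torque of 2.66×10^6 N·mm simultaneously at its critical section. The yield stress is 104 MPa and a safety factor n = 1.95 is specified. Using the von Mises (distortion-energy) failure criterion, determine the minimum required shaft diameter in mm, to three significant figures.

σ_allow = σ_y/n = 104/1.95 = 53.33 MPa.
For a solid shaft σ_b = 32M/(πd³) and τ = 16T/(πd³), so the von Mises stress is σ' = (16/πd³)·√(4M²+3T²).
√(4M²+3T²) = √(4×(1.050×10^7)² + 3×(2.660×10^6)²) = 2.150×10^7 N·mm.
d³ = 16×2.150×10^7/(π×53.33) = 2.053×10^6 mm³.
d = 127.1 mm.

d = 127 mm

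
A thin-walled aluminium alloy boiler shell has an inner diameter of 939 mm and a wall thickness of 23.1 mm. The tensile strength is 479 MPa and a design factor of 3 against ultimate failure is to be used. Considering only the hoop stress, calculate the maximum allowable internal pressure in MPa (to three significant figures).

p_allow = 7.86 MPa

σ_allow = 479/3 = 159.7 MPa.
σ_h = pD/(2t) → p_allow = 2σ_allow t/D = 2×159.7×23.1/939 = 7.856 MPa.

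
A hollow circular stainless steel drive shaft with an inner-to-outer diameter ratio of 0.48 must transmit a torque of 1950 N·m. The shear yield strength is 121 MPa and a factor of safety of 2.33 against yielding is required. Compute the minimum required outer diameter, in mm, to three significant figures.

d_o = 58.7 mm

τ_allow = 121/2.33 = 51.93 MPa.
For a hollow shaft τ = 16T/[πd_o³(1−k⁴)] with k = 0.48, so 1−k⁴ = 0.9469.
d_o³ = 16T/[π τ_allow (1−k⁴)] = 16×1950000/(π×51.93×0.9469) = 202000 mm³.
d_o = 58.67 mm.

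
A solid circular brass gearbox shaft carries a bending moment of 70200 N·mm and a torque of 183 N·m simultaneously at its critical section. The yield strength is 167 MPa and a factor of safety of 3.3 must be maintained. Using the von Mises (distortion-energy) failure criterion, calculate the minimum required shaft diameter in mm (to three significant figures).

σ_allow = σ_y/n = 167/3.3 = 50.61 MPa.
For a solid shaft σ_b = 32M/(πd³) and τ = 16T/(πd³), so the von Mises stress is σ' = (16/πd³)·√(4M²+3T²).
√(4M²+3T²) = √(4×(70200)² + 3×(183000)²) = 346700 N·mm.
d³ = 16×346700/(π×50.61) = 34890 mm³.
d = 32.68 mm.

d = 32.7 mm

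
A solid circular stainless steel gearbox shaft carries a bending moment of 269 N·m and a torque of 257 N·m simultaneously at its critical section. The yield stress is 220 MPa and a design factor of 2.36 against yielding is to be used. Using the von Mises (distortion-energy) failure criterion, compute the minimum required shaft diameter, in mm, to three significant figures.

σ_allow = σ_y/n = 220/2.36 = 93.22 MPa.
For a solid shaft σ_b = 32M/(πd³) and τ = 16T/(πd³), so the von Mises stress is σ' = (16/πd³)·√(4M²+3T²).
√(4M²+3T²) = √(4×(269000)² + 3×(257000)²) = 698300 N·mm.
d³ = 16×698300/(π×93.22) = 38150 mm³.
d = 33.66 mm.

d = 33.7 mm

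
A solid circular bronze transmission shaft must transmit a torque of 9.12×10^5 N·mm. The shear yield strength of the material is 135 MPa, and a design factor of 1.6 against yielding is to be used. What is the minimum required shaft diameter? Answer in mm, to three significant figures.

Allowable shear stress τ_allow = 135/1.6 = 84.38 MPa.
For a solid shaft τ = 16T/(πd³), so d³ = 16T/(π τ_allow) = 16×912000/(π×84.38) = 55050 mm³.
d = (55050)^(1/3) = 38.04 mm.

d = 38.0 mm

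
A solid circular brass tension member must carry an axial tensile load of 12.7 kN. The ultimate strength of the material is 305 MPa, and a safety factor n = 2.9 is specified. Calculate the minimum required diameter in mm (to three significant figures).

d = 12.4 mm

Allowable stress σ_allow = 305/2.9 = 105.2 MPa.
Required area A = F/σ_allow = 12700/105.2 = 120.8 mm².
A = πd²/4 → d = √(4A/π) = 12.40 mm.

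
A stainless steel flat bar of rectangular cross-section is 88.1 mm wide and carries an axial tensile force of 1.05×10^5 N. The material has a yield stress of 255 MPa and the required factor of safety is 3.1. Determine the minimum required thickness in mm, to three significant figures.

t = 14.5 mm

σ_allow = 255/3.1 = 82.26 MPa.
Required area A = F/σ_allow = 105000/82.26 = 1276 mm².
t = A/w = 1276/88.1 = 14.49 mm.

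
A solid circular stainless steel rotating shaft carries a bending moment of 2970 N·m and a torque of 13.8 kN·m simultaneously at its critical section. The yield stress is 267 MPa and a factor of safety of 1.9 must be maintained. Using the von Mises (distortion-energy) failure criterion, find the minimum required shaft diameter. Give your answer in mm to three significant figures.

d = 96.3 mm

σ_allow = σ_y/n = 267/1.9 = 140.5 MPa.
For a solid shaft σ_b = 32M/(πd³) and τ = 16T/(πd³), so the von Mises stress is σ' = (16/πd³)·√(4M²+3T²).
√(4M²+3T²) = √(4×(2.970×10^6)² + 3×(1.380×10^7)²) = 2.463×10^7 N·mm.
d³ = 16×2.463×10^7/(π×140.5) = 892600 mm³.
d = 96.28 mm.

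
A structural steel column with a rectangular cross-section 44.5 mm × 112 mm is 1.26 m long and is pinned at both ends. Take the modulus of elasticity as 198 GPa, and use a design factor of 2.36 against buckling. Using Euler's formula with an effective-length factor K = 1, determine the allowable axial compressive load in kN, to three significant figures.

Buckling occurs about the weak axis: I_min = h·b³/12 = 112×44.5³/12 = 822500 mm⁴ (b = 44.5 mm is the smaller dimension).
Effective length L_e = KL = 1×1.26 m = 1260 mm.
Euler critical load P_cr = π²EI/L_e² = π²×198000×822500/1260² = 1.012×10^6 N.
P_allow = P_cr/n = 1.012×10^6/2.36 = 429000 N.

P_allow = 429 kN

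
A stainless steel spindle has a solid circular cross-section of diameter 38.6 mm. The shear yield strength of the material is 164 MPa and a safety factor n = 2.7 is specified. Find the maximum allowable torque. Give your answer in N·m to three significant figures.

T_allow = 686 N·m

τ_allow = 164/2.7 = 60.74 MPa.
For a solid shaft T_allow = τ_allow·πd³/16; πd³/16 = π×38.6³/16 = 11290 mm³.
T_allow = 60.74×11290 = 685900 N·mm = 685.9 N·m.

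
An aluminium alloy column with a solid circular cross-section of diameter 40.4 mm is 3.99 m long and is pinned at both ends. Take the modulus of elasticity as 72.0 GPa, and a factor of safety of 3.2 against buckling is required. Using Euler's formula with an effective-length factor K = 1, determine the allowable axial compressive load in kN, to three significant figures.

I = πd⁴/64 = π×40.4⁴/64 = 130800 mm⁴.
Effective length L_e = KL = 1×3.99 m = 3990 mm.
Euler critical load P_cr = π²EI/L_e² = π²×72000×130800/3990² = 5837 N.
P_allow = P_cr/n = 5837/3.2 = 1824 N.

P_allow = 1.82 kN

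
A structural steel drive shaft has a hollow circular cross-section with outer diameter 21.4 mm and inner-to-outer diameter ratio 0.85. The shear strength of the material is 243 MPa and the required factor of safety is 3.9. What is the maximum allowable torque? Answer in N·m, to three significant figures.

T_allow = 57.3 N·m

τ_allow = 243/3.9 = 62.31 MPa.
For a hollow shaft T_allow = τ_allow·πd_o³(1−k⁴)/16 with 1−k⁴ = 0.4780, so πd_o³(1−k⁴)/16 = 919.8 mm³.
T_allow = 62.31×919.8 = 57310 N·mm = 57.31 N·m.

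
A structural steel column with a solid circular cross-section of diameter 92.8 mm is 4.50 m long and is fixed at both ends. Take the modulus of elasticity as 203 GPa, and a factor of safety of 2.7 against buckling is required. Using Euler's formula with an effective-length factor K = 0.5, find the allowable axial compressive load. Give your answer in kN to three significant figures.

P_allow = 534 kN

I = πd⁴/64 = π×92.8⁴/64 = 3.641×10^6 mm⁴.
Effective length L_e = KL = 0.5×4.50 m = 2250 mm.
Euler critical load P_cr = π²EI/L_e² = π²×203000×3.641×10^6/2250² = 1.441×10^6 N.
P_allow = P_cr/n = 1.441×10^6/2.7 = 533600 N.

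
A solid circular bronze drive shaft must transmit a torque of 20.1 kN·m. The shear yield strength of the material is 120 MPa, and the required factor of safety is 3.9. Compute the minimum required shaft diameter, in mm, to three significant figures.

d = 149 mm

Allowable shear stress τ_allow = 120/3.9 = 30.77 MPa.
For a solid shaft τ = 16T/(πd³), so d³ = 16T/(π τ_allow) = 16×2.0100×10^7/(π×30.77) = 3.327×10^6 mm³.
d = (3.327×10^6)^(1/3) = 149.3 mm.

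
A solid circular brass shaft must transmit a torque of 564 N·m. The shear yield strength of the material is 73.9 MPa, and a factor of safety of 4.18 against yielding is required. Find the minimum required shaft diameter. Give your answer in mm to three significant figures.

Allowable shear stress τ_allow = 73.9/4.18 = 17.68 MPa.
For a solid shaft τ = 16T/(πd³), so d³ = 16T/(π τ_allow) = 16×564000/(π×17.68) = 162500 mm³.
d = (162500)^(1/3) = 54.57 mm.

d = 54.6 mm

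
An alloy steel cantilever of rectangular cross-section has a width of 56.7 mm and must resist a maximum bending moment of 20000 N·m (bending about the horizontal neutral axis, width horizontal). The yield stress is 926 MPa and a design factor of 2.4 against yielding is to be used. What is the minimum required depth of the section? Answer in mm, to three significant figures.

σ_allow = 926/2.4 = 385.8 MPa.
For a rectangular section σ = 6M/(bh²), so h² = 6M/(b σ_allow) = 6×2.0000×10^7/(56.7×385.8) = 5485 mm².
h = 74.06 mm.

h = 74.1 mm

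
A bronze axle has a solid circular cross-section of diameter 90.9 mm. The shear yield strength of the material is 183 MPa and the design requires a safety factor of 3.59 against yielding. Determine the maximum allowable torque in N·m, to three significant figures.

T_allow = 7520 N·m

τ_allow = 183/3.59 = 50.97 MPa.
For a solid shaft T_allow = τ_allow·πd³/16; πd³/16 = π×90.9³/16 = 147500 mm³.
T_allow = 50.97×147500 = 7.518×10^6 N·mm = 7518 N·m.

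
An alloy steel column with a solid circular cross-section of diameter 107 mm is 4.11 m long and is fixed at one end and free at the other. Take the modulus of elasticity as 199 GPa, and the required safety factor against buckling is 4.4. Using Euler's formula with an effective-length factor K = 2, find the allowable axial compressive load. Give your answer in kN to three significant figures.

P_allow = 42.5 kN

I = πd⁴/64 = π×107⁴/64 = 6.434×10^6 mm⁴.
Effective length L_e = KL = 2×4.11 m = 8220 mm.
Euler critical load P_cr = π²EI/L_e² = π²×199000×6.434×10^6/8220² = 187000 N.
P_allow = P_cr/n = 187000/4.4 = 42510 N.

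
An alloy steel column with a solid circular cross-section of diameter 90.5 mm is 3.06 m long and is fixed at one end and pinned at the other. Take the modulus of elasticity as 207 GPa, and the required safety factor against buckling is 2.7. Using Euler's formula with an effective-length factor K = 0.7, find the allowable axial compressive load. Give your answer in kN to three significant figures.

P_allow = 543 kN

I = πd⁴/64 = π×90.5⁴/64 = 3.293×10^6 mm⁴.
Effective length L_e = KL = 0.7×3.06 m = 2142 mm.
Euler critical load P_cr = π²EI/L_e² = π²×207000×3.293×10^6/2142² = 1.466×10^6 N.
P_allow = P_cr/n = 1.466×10^6/2.7 = 543000 N.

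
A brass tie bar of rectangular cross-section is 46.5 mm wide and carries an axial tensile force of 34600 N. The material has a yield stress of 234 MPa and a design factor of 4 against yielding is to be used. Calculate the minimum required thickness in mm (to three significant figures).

σ_allow = 234/4 = 58.50 MPa.
Required area A = F/σ_allow = 34600/58.50 = 591.5 mm².
t = A/w = 591.5/46.5 = 12.72 mm.

t = 12.7 mm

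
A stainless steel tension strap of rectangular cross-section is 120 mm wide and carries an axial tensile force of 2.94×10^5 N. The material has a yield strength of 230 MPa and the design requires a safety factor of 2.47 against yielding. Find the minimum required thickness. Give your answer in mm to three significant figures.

σ_allow = 230/2.47 = 93.12 MPa.
Required area A = F/σ_allow = 294000/93.12 = 3157 mm².
t = A/w = 3157/120 = 26.31 mm.

t = 26.3 mm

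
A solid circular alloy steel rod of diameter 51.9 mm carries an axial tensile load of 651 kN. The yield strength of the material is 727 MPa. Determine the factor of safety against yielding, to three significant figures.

A = πd²/4 = 2116 mm².
σ = F/A = 651000/2116 = 307.7 MPa.
n = 727/307.7 = 2.363.

n = 2.36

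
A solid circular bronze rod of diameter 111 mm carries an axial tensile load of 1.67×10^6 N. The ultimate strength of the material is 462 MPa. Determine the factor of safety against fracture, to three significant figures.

A = πd²/4 = 9677 mm².
σ = F/A = 1670000/9677 = 172.6 MPa.
n = 462/172.6 = 2.677.

n = 2.68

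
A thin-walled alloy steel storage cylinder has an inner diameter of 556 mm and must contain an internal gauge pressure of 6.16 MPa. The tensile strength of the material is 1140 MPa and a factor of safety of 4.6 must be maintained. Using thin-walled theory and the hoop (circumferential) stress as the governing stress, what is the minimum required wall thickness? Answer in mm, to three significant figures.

σ_allow = 1140/4.6 = 247.8 MPa.
Hoop stress σ_h = pD/(2t), so t = pD/(2σ_allow) = 6.16×556/(2×247.8) = 6.910 mm.

t = 6.91 mm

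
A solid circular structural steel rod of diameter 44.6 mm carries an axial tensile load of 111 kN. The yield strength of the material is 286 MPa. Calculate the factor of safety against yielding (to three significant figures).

A = πd²/4 = 1562 mm².
σ = F/A = 111000/1562 = 71.05 MPa.
n = 286/71.05 = 4.025.

n = 4.03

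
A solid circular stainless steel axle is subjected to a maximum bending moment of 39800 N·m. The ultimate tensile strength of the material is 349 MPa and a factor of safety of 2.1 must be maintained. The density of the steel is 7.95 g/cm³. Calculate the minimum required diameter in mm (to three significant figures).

σ_allow = 349/2.1 = 166.2 MPa.
For a solid circular section σ = 32M/(πd³), so d³ = 32M/(π σ_allow) = 32×3.9800×10^7/(π×166.2) = 2.439×10^6 mm³.
d = 134.6 mm.

d = 135 mm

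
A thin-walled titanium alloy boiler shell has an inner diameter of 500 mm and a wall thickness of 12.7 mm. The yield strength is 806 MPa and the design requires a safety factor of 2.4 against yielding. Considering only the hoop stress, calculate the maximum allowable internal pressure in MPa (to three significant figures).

p_allow = 17.1 MPa

σ_allow = 806/2.4 = 335.8 MPa.
σ_h = pD/(2t) → p_allow = 2σ_allow t/D = 2×335.8×12.7/500 = 17.06 MPa.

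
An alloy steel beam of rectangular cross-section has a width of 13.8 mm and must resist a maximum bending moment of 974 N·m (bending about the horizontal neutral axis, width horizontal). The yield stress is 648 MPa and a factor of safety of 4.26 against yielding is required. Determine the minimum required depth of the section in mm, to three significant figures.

h = 52.8 mm

σ_allow = 648/4.26 = 152.1 MPa.
For a rectangular section σ = 6M/(bh²), so h² = 6M/(b σ_allow) = 6×974000/(13.8×152.1) = 2784 mm².
h = 52.76 mm.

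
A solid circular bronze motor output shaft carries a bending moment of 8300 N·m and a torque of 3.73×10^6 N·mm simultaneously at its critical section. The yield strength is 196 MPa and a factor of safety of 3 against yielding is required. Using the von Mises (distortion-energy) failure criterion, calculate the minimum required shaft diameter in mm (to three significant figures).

σ_allow = σ_y/n = 196/3 = 65.33 MPa.
For a solid shaft σ_b = 32M/(πd³) and τ = 16T/(πd³), so the von Mises stress is σ' = (16/πd³)·√(4M²+3T²).
√(4M²+3T²) = √(4×(8.300×10^6)² + 3×(3.730×10^6)²) = 1.781×10^7 N·mm.
d³ = 16×1.781×10^7/(π×65.33) = 1.389×10^6 mm³.
d = 111.6 mm.

d = 112 mm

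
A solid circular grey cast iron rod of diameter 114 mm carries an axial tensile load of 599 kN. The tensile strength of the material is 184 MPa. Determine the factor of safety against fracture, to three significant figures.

A = πd²/4 = 10210 mm².
σ = F/A = 599000/10210 = 58.69 MPa.
n = 184/58.69 = 3.135.

n = 3.14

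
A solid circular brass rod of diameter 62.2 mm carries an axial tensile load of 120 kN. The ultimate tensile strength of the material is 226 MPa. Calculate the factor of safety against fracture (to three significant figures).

n = 5.72

A = πd²/4 = 3039 mm².
σ = F/A = 120000/3039 = 39.49 MPa.
n = 226/39.49 = 5.723.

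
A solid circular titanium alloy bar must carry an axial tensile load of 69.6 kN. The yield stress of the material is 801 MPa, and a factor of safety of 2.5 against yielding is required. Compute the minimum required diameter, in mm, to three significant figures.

Allowable stress σ_allow = 801/2.5 = 320.4 MPa.
Required area A = F/σ_allow = 69600/320.4 = 217.2 mm².
A = πd²/4 → d = √(4A/π) = 16.63 mm.

d = 16.6 mm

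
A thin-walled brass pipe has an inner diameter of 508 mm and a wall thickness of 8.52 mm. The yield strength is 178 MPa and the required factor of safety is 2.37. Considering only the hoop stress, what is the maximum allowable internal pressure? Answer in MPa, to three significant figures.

σ_allow = 178/2.37 = 75.11 MPa.
σ_h = pD/(2t) → p_allow = 2σ_allow t/D = 2×75.11×8.52/508 = 2.519 MPa.

p_allow = 2.52 MPa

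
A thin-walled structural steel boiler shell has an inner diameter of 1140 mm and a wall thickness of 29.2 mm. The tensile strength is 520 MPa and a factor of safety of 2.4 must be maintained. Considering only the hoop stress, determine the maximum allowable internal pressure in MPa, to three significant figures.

p_allow = 11.1 MPa

σ_allow = 520/2.4 = 216.7 MPa.
σ_h = pD/(2t) → p_allow = 2σ_allow t/D = 2×216.7×29.2/1140 = 11.10 MPa.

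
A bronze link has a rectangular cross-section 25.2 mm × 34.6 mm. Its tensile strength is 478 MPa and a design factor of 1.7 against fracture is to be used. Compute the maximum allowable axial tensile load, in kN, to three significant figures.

F_allow = 245 kN

σ_allow = 478/1.7 = 281.2 MPa.
A = 25.2×34.6 = 871.9 mm².
F_allow = σ_allow × A = 281.2×871.9 = 245200 N.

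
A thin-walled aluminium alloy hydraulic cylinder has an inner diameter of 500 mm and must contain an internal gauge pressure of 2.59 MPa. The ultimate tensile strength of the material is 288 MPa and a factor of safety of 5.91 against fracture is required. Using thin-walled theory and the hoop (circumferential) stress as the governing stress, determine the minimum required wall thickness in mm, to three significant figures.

σ_allow = 288/5.91 = 48.73 MPa.
Hoop stress σ_h = pD/(2t), so t = pD/(2σ_allow) = 2.59×500/(2×48.73) = 13.29 mm.

t = 13.3 mm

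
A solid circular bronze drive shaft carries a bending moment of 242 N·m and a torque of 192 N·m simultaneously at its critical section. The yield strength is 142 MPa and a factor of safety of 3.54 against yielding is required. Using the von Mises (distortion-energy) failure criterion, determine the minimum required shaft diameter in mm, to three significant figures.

d = 42.1 mm

σ_allow = σ_y/n = 142/3.54 = 40.11 MPa.
For a solid shaft σ_b = 32M/(πd³) and τ = 16T/(πd³), so the von Mises stress is σ' = (16/πd³)·√(4M²+3T²).
√(4M²+3T²) = √(4×(242000)² + 3×(192000)²) = 587200 N·mm.
d³ = 16×587200/(π×40.11) = 74560 mm³.
d = 42.09 mm.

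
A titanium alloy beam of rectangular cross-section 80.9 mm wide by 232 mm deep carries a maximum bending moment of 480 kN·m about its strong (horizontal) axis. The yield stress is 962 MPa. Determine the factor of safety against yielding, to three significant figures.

Section modulus S = bh²/6 = 80.9×232²/6 = 725700 mm³.
σ = M/S = 4.8000×10^8/725700 = 661.4 MPa.
n = 962/661.4 = 1.454.

n = 1.45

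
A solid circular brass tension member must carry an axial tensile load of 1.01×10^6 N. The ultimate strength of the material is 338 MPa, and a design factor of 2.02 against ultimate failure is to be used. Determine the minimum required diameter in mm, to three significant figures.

d = 87.7 mm

Allowable stress σ_allow = 338/2.02 = 167.3 MPa.
Required area A = F/σ_allow = 1010000/167.3 = 6036 mm².
A = πd²/4 → d = √(4A/π) = 87.67 mm.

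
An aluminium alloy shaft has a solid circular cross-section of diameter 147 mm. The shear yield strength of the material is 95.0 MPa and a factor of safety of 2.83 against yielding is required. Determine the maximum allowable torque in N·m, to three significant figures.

T_allow = 20900 N·m

τ_allow = 95.0/2.83 = 33.57 MPa.
For a solid shaft T_allow = τ_allow·πd³/16; πd³/16 = π×147³/16 = 623700 mm³.
T_allow = 33.57×623700 = 2.094×10^7 N·mm = 20940 N·m.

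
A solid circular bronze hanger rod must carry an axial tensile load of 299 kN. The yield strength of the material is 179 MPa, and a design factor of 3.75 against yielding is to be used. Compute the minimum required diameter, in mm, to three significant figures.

d = 89.3 mm

Allowable stress σ_allow = 179/3.75 = 47.73 MPa.
Required area A = F/σ_allow = 299000/47.73 = 6264 mm².
A = πd²/4 → d = √(4A/π) = 89.31 mm.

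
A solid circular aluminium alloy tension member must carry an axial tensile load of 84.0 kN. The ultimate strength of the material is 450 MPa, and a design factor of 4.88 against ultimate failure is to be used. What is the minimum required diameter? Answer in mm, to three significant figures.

Allowable stress σ_allow = 450/4.88 = 92.21 MPa.
Required area A = F/σ_allow = 84000/92.21 = 910.9 mm².
A = πd²/4 → d = √(4A/π) = 34.06 mm.

d = 34.1 mm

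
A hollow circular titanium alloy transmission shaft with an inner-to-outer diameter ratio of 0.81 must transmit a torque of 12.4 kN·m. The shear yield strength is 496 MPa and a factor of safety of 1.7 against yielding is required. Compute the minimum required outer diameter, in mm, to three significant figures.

τ_allow = 496/1.7 = 291.8 MPa.
For a hollow shaft τ = 16T/[πd_o³(1−k⁴)] with k = 0.81, so 1−k⁴ = 0.5695.
d_o³ = 16T/[π τ_allow (1−k⁴)] = 16×1.2400×10^7/(π×291.8×0.5695) = 380000 mm³.
d_o = 72.43 mm.

d_o = 72.4 mm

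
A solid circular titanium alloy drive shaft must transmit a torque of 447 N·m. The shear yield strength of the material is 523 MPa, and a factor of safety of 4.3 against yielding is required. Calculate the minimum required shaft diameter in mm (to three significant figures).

d = 26.6 mm

Allowable shear stress τ_allow = 523/4.3 = 121.6 MPa.
For a solid shaft τ = 16T/(πd³), so d³ = 16T/(π τ_allow) = 16×447000/(π×121.6) = 18720 mm³.
d = (18720)^(1/3) = 26.55 mm.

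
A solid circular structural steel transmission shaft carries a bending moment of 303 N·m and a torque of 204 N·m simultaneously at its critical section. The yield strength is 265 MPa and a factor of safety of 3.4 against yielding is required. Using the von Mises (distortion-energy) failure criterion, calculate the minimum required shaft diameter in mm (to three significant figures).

d = 35.8 mm

σ_allow = σ_y/n = 265/3.4 = 77.94 MPa.
For a solid shaft σ_b = 32M/(πd³) and τ = 16T/(πd³), so the von Mises stress is σ' = (16/πd³)·√(4M²+3T²).
√(4M²+3T²) = √(4×(303000)² + 3×(204000)²) = 701500 N·mm.
d³ = 16×701500/(π×77.94) = 45840 mm³.
d = 35.79 mm.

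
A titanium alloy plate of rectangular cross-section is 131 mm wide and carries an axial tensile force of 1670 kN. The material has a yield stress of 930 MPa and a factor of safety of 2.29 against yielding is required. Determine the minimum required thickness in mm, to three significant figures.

σ_allow = 930/2.29 = 406.1 MPa.
Required area A = F/σ_allow = 1670000/406.1 = 4112 mm².
t = A/w = 4112/131 = 31.39 mm.

t = 31.4 mm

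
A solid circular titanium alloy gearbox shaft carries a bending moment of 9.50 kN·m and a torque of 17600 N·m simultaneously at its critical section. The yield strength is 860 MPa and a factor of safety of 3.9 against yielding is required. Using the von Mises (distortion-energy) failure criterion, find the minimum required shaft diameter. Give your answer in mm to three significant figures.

σ_allow = σ_y/n = 860/3.9 = 220.5 MPa.
For a solid shaft σ_b = 32M/(πd³) and τ = 16T/(πd³), so the von Mises stress is σ' = (16/πd³)·√(4M²+3T²).
√(4M²+3T²) = √(4×(9.500×10^6)² + 3×(1.760×10^7)²) = 3.592×10^7 N·mm.
d³ = 16×3.592×10^7/(π×220.5) = 829600 mm³.
d = 93.96 mm.

d = 94.0 mm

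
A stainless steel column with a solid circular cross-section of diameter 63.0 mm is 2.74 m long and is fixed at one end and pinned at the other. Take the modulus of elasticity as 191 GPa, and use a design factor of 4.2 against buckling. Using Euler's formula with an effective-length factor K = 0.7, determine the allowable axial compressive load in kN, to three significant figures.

I = πd⁴/64 = π×63.0⁴/64 = 773300 mm⁴.
Effective length L_e = KL = 0.7×2.74 m = 1918 mm.
Euler critical load P_cr = π²EI/L_e² = π²×191000×773300/1918² = 396200 N.
P_allow = P_cr/n = 396200/4.2 = 94340 N.

P_allow = 94.3 kN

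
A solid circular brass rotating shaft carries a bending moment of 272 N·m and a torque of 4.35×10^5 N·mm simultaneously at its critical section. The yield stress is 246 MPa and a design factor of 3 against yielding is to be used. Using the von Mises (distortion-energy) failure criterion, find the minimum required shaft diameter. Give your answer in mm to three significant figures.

σ_allow = σ_y/n = 246/3 = 82.00 MPa.
For a solid shaft σ_b = 32M/(πd³) and τ = 16T/(πd³), so the von Mises stress is σ' = (16/πd³)·√(4M²+3T²).
√(4M²+3T²) = √(4×(272000)² + 3×(435000)²) = 929300 N·mm.
d³ = 16×929300/(π×82.00) = 57720 mm³.
d = 38.65 mm.

d = 38.6 mm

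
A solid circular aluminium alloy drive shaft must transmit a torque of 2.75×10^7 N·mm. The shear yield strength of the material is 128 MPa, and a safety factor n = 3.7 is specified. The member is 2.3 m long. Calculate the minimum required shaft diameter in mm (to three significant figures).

Allowable shear stress τ_allow = 128/3.7 = 34.59 MPa.
For a solid shaft τ = 16T/(πd³), so d³ = 16T/(π τ_allow) = 16×2.7500×10^7/(π×34.59) = 4.049×10^6 mm³.
d = (4.049×10^6)^(1/3) = 159.4 mm.

d = 159 mm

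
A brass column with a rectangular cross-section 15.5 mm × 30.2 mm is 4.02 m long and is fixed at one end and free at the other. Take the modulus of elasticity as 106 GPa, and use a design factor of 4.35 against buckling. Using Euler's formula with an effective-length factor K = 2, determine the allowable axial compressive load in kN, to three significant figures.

Buckling occurs about the weak axis: I_min = h·b³/12 = 30.2×15.5³/12 = 9372 mm⁴ (b = 15.5 mm is the smaller dimension).
Effective length L_e = KL = 2×4.02 m = 8040 mm.
Euler critical load P_cr = π²EI/L_e² = π²×106000×9372/8040² = 151.7 N.
P_allow = P_cr/n = 151.7/4.35 = 34.87 N.

P_allow = 0.0349 kN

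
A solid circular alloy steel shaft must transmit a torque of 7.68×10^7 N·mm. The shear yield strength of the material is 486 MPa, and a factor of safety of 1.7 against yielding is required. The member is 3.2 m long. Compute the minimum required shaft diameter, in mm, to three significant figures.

Allowable shear stress τ_allow = 486/1.7 = 285.9 MPa.
For a solid shaft τ = 16T/(πd³), so d³ = 16T/(π τ_allow) = 16×7.6800×10^7/(π×285.9) = 1.368×10^6 mm³.
d = (1.368×10^6)^(1/3) = 111.0 mm.

d = 111 mm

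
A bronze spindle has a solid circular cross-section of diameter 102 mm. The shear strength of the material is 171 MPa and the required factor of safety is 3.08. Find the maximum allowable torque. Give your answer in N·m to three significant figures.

τ_allow = 171/3.08 = 55.52 MPa.
For a solid shaft T_allow = τ_allow·πd³/16; πd³/16 = π×102³/16 = 208400 mm³.
T_allow = 55.52×208400 = 1.157×10^7 N·mm = 11570 N·m.

T_allow = 11600 N·m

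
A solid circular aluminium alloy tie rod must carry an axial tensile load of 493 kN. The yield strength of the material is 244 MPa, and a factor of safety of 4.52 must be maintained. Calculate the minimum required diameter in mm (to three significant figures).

d = 108 mm

Allowable stress σ_allow = 244/4.52 = 53.98 MPa.
Required area A = F/σ_allow = 493000/53.98 = 9133 mm².
A = πd²/4 → d = √(4A/π) = 107.8 mm.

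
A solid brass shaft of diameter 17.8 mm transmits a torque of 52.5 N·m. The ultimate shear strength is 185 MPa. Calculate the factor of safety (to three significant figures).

n = 3.90

τ = 16T/(πd³) = 16×52500/(π×17.8³) = 47.41 MPa.
n = τ_limit/τ = 185/47.41 = 3.902.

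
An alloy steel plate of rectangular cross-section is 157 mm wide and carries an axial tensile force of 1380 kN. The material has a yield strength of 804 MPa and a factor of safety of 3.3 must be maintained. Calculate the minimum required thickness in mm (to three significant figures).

σ_allow = 804/3.3 = 243.6 MPa.
Required area A = F/σ_allow = 1380000/243.6 = 5664 mm².
t = A/w = 5664/157 = 36.08 mm.

t = 36.1 mm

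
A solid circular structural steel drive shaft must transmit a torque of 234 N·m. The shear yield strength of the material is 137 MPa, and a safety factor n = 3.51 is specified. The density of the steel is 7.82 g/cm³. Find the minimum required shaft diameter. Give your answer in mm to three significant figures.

d = 31.3 mm

Allowable shear stress τ_allow = 137/3.51 = 39.03 MPa.
For a solid shaft τ = 16T/(πd³), so d³ = 16T/(π τ_allow) = 16×234000/(π×39.03) = 30530 mm³.
d = (30530)^(1/3) = 31.26 mm.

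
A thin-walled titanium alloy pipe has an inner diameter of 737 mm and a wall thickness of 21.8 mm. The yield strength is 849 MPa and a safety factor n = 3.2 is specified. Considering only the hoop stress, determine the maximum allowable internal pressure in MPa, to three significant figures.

p_allow = 15.7 MPa

σ_allow = 849/3.2 = 265.3 MPa.
σ_h = pD/(2t) → p_allow = 2σ_allow t/D = 2×265.3×21.8/737 = 15.70 MPa.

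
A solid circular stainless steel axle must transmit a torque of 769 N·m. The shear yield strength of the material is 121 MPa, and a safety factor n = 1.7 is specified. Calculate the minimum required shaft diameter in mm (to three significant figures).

Allowable shear stress τ_allow = 121/1.7 = 71.18 MPa.
For a solid shaft τ = 16T/(πd³), so d³ = 16T/(π τ_allow) = 16×769000/(π×71.18) = 55020 mm³.
d = (55020)^(1/3) = 38.04 mm.

d = 38.0 mm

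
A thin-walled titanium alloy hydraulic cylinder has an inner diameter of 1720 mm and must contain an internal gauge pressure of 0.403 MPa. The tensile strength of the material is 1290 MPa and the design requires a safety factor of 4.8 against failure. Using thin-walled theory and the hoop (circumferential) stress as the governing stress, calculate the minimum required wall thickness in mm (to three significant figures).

t = 1.29 mm

σ_allow = 1290/4.8 = 268.8 MPa.
Hoop stress σ_h = pD/(2t), so t = pD/(2σ_allow) = 0.403×1720/(2×268.8) = 1.290 mm.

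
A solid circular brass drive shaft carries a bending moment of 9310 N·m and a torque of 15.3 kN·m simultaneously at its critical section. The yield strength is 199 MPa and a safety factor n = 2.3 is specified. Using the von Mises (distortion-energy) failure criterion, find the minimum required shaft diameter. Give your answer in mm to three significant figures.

d = 124 mm

σ_allow = σ_y/n = 199/2.3 = 86.52 MPa.
For a solid shaft σ_b = 32M/(πd³) and τ = 16T/(πd³), so the von Mises stress is σ' = (16/πd³)·√(4M²+3T²).
√(4M²+3T²) = √(4×(9.310×10^6)² + 3×(1.530×10^7)²) = 3.239×10^7 N·mm.
d³ = 16×3.239×10^7/(π×86.52) = 1.906×10^6 mm³.
d = 124.0 mm.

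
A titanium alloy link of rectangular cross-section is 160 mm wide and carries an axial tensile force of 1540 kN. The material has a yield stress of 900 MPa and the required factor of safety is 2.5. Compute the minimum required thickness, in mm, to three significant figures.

σ_allow = 900/2.5 = 360.0 MPa.
Required area A = F/σ_allow = 1540000/360.0 = 4278 mm².
t = A/w = 4278/160 = 26.74 mm.

t = 26.7 mm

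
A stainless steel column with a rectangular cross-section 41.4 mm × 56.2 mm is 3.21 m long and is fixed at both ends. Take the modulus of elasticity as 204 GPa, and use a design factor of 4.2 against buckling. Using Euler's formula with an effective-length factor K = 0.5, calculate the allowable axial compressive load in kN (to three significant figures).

Buckling occurs about the weak axis: I_min = h·b³/12 = 56.2×41.4³/12 = 332300 mm⁴ (b = 41.4 mm is the smaller dimension).
Effective length L_e = KL = 0.5×3.21 m = 1605 mm.
Euler critical load P_cr = π²EI/L_e² = π²×204000×332300/1605² = 259700 N.
P_allow = P_cr/n = 259700/4.2 = 61840 N.

P_allow = 61.8 kN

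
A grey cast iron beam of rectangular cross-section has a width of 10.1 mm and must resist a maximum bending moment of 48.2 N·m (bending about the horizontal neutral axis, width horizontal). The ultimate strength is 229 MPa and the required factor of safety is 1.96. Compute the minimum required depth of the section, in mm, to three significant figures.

h = 15.7 mm

σ_allow = 229/1.96 = 116.8 MPa.
For a rectangular section σ = 6M/(bh²), so h² = 6M/(b σ_allow) = 6×48200/(10.1×116.8) = 245.1 mm².
h = 15.65 mm.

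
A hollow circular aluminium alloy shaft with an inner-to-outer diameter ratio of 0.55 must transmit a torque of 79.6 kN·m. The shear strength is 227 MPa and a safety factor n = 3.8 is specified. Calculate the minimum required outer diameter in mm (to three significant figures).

d_o = 195 mm

τ_allow = 227/3.8 = 59.74 MPa.
For a hollow shaft τ = 16T/[πd_o³(1−k⁴)] with k = 0.55, so 1−k⁴ = 0.9085.
d_o³ = 16T/[π τ_allow (1−k⁴)] = 16×7.9600×10^7/(π×59.74×0.9085) = 7.470×10^6 mm³.
d_o = 195.5 mm.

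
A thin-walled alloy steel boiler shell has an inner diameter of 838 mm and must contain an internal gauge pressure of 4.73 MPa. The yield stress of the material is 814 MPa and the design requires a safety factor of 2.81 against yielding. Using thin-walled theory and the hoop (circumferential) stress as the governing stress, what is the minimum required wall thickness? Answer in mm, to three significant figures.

t = 6.84 mm

σ_allow = 814/2.81 = 289.7 MPa.
Hoop stress σ_h = pD/(2t), so t = pD/(2σ_allow) = 4.73×838/(2×289.7) = 6.842 mm.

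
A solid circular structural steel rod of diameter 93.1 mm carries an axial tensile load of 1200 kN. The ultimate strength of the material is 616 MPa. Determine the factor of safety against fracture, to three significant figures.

A = πd²/4 = 6808 mm².
σ = F/A = 1200000/6808 = 176.3 MPa.
n = 616/176.3 = 3.495.

n = 3.49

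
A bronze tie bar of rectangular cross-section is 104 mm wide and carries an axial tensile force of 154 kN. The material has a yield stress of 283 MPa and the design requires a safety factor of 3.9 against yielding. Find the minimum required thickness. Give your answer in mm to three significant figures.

t = 20.4 mm

σ_allow = 283/3.9 = 72.56 MPa.
Required area A = F/σ_allow = 154000/72.56 = 2122 mm².
t = A/w = 2122/104 = 20.41 mm.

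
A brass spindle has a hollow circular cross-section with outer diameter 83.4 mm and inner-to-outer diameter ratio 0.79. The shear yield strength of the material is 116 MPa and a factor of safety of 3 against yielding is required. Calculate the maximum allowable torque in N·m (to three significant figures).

τ_allow = 116/3 = 38.67 MPa.
For a hollow shaft T_allow = τ_allow·πd_o³(1−k⁴)/16 with 1−k⁴ = 0.6105, so πd_o³(1−k⁴)/16 = 69540 mm³.
T_allow = 38.67×69540 = 2.689×10^6 N·mm = 2689 N·m.

T_allow = 2690 N·m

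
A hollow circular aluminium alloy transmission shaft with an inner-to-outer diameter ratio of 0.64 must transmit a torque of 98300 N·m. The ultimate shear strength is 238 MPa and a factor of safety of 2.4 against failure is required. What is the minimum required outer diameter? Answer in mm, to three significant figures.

τ_allow = 238/2.4 = 99.17 MPa.
For a hollow shaft τ = 16T/[πd_o³(1−k⁴)] with k = 0.64, so 1−k⁴ = 0.8322.
d_o³ = 16T/[π τ_allow (1−k⁴)] = 16×9.8300×10^7/(π×99.17×0.8322) = 6.066×10^6 mm³.
d_o = 182.4 mm.

d_o = 182 mm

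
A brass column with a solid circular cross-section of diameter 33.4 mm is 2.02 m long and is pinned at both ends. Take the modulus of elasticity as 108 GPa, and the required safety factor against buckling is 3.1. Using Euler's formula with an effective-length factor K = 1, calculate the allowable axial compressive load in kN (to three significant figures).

I = πd⁴/64 = π×33.4⁴/64 = 61090 mm⁴.
Effective length L_e = KL = 1×2.02 m = 2020 mm.
Euler critical load P_cr = π²EI/L_e² = π²×108000×61090/2020² = 15960 N.
P_allow = P_cr/n = 15960/3.1 = 5148 N.

P_allow = 5.15 kN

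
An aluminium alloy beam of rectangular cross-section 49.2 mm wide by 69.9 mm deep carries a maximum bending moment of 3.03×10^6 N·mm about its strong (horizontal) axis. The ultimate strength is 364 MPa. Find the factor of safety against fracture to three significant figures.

Section modulus S = bh²/6 = 49.2×69.9²/6 = 40070 mm³.
σ = M/S = 3030000/40070 = 75.63 MPa.
n = 364/75.63 = 4.813.

n = 4.81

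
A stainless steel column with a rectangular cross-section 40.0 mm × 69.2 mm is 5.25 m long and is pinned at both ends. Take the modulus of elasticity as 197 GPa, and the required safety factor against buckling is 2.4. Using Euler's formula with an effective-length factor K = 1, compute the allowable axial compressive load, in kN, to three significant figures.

P_allow = 10.8 kN

Buckling occurs about the weak axis: I_min = h·b³/12 = 69.2×40.0³/12 = 369100 mm⁴ (b = 40.0 mm is the smaller dimension).
Effective length L_e = KL = 1×5.25 m = 5250 mm.
Euler critical load P_cr = π²EI/L_e² = π²×197000×369100/5250² = 26030 N.
P_allow = P_cr/n = 26030/2.4 = 10850 N.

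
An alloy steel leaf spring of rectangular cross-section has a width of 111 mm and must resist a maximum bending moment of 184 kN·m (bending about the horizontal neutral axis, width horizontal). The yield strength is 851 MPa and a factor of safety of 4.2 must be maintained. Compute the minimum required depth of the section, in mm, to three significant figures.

h = 222 mm

σ_allow = 851/4.2 = 202.6 MPa.
For a rectangular section σ = 6M/(bh²), so h² = 6M/(b σ_allow) = 6×1.8400×10^8/(111×202.6) = 49090 mm².
h = 221.6 mm.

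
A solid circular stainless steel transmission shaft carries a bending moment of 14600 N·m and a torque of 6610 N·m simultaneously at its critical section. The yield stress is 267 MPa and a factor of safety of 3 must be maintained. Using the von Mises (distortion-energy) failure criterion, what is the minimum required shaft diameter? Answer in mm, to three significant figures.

d = 122 mm

σ_allow = σ_y/n = 267/3 = 89.00 MPa.
For a solid shaft σ_b = 32M/(πd³) and τ = 16T/(πd³), so the von Mises stress is σ' = (16/πd³)·√(4M²+3T²).
√(4M²+3T²) = √(4×(1.460×10^7)² + 3×(6.610×10^6)²) = 3.136×10^7 N·mm.
d³ = 16×3.136×10^7/(π×89.00) = 1.795×10^6 mm³.
d = 121.5 mm.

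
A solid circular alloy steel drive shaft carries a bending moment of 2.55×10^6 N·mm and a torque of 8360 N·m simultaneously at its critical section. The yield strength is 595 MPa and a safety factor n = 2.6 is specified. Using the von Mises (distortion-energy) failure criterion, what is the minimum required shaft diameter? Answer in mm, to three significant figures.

σ_allow = σ_y/n = 595/2.6 = 228.8 MPa.
For a solid shaft σ_b = 32M/(πd³) and τ = 16T/(πd³), so the von Mises stress is σ' = (16/πd³)·√(4M²+3T²).
√(4M²+3T²) = √(4×(2.550×10^6)² + 3×(8.360×10^6)²) = 1.535×10^7 N·mm.
d³ = 16×1.535×10^7/(π×228.8) = 341700 mm³.
d = 69.91 mm.

d = 69.9 mm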